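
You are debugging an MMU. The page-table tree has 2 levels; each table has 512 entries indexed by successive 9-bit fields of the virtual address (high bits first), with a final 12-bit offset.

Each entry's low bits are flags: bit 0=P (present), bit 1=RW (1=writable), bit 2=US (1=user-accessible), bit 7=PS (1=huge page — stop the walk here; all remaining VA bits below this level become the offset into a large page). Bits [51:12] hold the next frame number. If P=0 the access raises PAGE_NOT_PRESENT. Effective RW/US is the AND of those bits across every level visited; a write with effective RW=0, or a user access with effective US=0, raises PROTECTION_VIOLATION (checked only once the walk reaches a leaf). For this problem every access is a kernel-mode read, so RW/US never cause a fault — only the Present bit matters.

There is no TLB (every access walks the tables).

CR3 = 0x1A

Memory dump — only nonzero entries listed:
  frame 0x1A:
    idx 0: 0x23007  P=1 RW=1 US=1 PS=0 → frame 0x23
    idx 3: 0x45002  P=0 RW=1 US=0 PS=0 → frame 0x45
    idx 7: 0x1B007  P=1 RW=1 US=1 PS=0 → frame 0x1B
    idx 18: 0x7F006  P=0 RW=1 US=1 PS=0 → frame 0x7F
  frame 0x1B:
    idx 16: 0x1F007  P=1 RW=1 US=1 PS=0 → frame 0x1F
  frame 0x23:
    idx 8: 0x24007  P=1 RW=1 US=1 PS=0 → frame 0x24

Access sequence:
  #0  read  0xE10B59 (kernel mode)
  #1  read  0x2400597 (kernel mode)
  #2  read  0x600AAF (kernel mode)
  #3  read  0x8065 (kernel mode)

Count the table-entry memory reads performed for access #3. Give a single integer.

Trace:
#0 VA=0xE10B59 (r,kernel):
  [0] read 0x1A idx=7: raw=0x1B007 flags P=1 W=1 U=1 S=0
  [1] read 0x1B idx=16: raw=0x1F007 flags P=1 W=1 U=1 S=0
  → PA=0x1FB59  (2 entries read)
#1 VA=0x2400597 (r,kernel):
  [0] read 0x1A idx=18: raw=0x7F006 flags P=0 W=1 U=1 S=0
  ⇒ fault: PAGE_NOT_PRESENT  — 1 lookups
#2 VA=0x600AAF (r,kernel):
  [0] read 0x1A idx=3: raw=0x45002 flags P=0 W=1 U=0 S=0
  ⇒ fault: PAGE_NOT_PRESENT  — 1 lookups
#3 VA=0x8065 (r,kernel):
  [0] read 0x1A idx=0: raw=0x23007 flags P=1 W=1 U=1 S=0
  [1] read 0x23 idx=8: raw=0x24007 flags P=1 W=1 U=1 S=0
  → PA=0x24065  (2 entries read)

Entries read for #3: 2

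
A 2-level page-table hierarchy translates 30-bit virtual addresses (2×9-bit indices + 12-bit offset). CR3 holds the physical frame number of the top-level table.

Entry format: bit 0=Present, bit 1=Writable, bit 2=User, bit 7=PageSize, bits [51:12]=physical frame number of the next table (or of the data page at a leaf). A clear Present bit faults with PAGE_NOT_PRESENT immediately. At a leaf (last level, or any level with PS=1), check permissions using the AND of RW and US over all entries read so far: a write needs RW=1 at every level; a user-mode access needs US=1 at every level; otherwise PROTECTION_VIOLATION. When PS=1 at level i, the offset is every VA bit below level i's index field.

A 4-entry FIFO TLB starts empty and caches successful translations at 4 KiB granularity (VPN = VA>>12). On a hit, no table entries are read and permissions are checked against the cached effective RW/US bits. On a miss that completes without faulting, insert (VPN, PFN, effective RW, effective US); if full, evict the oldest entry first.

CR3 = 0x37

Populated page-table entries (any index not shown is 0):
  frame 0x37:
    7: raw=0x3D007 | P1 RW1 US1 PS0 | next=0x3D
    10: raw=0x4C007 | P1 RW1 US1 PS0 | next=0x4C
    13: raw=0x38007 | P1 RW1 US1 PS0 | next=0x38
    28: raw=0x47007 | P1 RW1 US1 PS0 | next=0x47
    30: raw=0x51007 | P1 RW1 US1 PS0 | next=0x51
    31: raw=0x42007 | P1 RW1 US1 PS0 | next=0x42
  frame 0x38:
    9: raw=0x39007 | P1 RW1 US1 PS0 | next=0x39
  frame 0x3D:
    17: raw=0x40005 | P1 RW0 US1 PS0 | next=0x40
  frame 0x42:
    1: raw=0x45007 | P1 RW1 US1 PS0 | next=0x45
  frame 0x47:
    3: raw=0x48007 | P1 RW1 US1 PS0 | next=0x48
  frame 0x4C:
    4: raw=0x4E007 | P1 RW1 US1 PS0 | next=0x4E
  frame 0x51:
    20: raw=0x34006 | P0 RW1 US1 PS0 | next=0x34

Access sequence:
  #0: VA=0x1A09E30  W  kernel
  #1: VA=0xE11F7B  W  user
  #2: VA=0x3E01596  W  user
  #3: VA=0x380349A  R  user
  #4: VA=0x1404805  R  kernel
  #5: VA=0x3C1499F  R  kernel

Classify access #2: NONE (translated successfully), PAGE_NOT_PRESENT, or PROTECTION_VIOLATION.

Per-access translation:
#0 VA=0x1A09E30 (w,kernel):
  L0: frame=0x37 idx=13 entry=0x38007 [P=1 RW=1 US=1 PS=0]
  L1: frame=0x38 idx=9 entry=0x39007 [P=1 RW=1 US=1 PS=0]
  ⇒ phys 0x39E30  [2 reads]
#1 VA=0xE11F7B (w,user):
  L0: frame=0x37 idx=7 entry=0x3D007 [P=1 RW=1 US=1 PS=0]
  L1: frame=0x3D idx=17 entry=0x40005 [P=1 RW=0 US=1 PS=0]
  ✗ PROTECTION_VIOLATION  [2 reads]
#2 VA=0x3E01596 (w,user):
  L0: frame=0x37 idx=31 entry=0x42007 [P=1 RW=1 US=1 PS=0]
  L1: frame=0x42 idx=1 entry=0x45007 [P=1 RW=1 US=1 PS=0]
  ⇒ phys 0x45596  [2 reads]
#3 VA=0x380349A (r,user):
  L0: frame=0x37 idx=28 entry=0x47007 [P=1 RW=1 US=1 PS=0]
  L1: frame=0x47 idx=3 entry=0x48007 [P=1 RW=1 US=1 PS=0]
  ⇒ phys 0x4849A  [2 reads]
#4 VA=0x1404805 (r,kernel):
  L0: frame=0x37 idx=10 entry=0x4C007 [P=1 RW=1 US=1 PS=0]
  L1: frame=0x4C idx=4 entry=0x4E007 [P=1 RW=1 US=1 PS=0]
  ⇒ phys 0x4E805  [2 reads]
#5 VA=0x3C1499F (r,kernel):
  L0: frame=0x37 idx=30 entry=0x51007 [P=1 RW=1 US=1 PS=0]
  L1: frame=0x51 idx=20 entry=0x34006 [P=0 RW=1 US=1 PS=0]
  ✗ PAGE_NOT_PRESENT  [2 reads]

Access #2 fault: NONE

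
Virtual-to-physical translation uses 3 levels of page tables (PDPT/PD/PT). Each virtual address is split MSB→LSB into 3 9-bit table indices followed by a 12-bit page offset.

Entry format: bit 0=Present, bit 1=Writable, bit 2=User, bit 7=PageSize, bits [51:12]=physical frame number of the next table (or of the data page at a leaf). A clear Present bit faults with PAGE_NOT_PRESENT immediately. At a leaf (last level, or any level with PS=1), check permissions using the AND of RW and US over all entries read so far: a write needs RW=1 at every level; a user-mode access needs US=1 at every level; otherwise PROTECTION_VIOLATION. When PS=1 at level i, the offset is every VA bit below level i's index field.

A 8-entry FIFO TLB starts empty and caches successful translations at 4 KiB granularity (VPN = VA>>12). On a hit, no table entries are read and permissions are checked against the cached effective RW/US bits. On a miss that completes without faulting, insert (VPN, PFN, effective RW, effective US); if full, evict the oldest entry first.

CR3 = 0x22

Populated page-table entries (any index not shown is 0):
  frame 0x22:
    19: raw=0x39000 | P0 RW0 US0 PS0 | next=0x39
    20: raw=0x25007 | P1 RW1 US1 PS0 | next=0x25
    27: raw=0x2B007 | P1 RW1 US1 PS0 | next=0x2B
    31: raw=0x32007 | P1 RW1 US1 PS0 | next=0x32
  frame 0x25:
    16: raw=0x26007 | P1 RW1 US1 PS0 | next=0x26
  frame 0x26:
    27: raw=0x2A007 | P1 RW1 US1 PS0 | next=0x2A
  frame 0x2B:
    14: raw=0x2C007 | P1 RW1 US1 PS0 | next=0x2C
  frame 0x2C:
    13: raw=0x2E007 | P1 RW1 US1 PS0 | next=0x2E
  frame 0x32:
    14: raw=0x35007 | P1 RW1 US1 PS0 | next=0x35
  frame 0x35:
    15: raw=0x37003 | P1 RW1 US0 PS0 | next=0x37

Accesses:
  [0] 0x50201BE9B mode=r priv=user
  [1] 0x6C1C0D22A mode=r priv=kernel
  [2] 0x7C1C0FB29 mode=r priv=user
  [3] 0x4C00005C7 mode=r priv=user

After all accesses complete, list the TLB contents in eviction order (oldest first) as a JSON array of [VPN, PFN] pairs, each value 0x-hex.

Walk each access:
#0 VA=0x50201BE9B (r,user):
  [0] read 0x22 idx=20: raw=0x25007 flags P=1 W=1 U=1 S=0
  [1] read 0x25 idx=16: raw=0x26007 flags P=1 W=1 U=1 S=0
  [2] read 0x26 idx=27: raw=0x2A007 flags P=1 W=1 U=1 S=0
  ✓ 0x2AE9B  — 3 lookups
#1 VA=0x6C1C0D22A (r,kernel):
  [0] read 0x22 idx=27: raw=0x2B007 flags P=1 W=1 U=1 S=0
  [1] read 0x2B idx=14: raw=0x2C007 flags P=1 W=1 U=1 S=0
  [2] read 0x2C idx=13: raw=0x2E007 flags P=1 W=1 U=1 S=0
  ✓ 0x2E22A  — 3 lookups
#2 VA=0x7C1C0FB29 (r,user):
  [0] read 0x22 idx=31: raw=0x32007 flags P=1 W=1 U=1 S=0
  [1] read 0x32 idx=14: raw=0x35007 flags P=1 W=1 U=1 S=0
  [2] read 0x35 idx=15: raw=0x37003 flags P=1 W=1 U=0 S=0
  ✗ PROTECTION_VIOLATION  [3 reads]
#3 VA=0x4C00005C7 (r,user):
  [0] read 0x22 idx=19: raw=0x39000 flags P=0 W=0 U=0 S=0
  ✗ PAGE_NOT_PRESENT  [1 reads]

TLB: [["0x50201B", "0x2A"], ["0x6C1C0D", "0x2E"]]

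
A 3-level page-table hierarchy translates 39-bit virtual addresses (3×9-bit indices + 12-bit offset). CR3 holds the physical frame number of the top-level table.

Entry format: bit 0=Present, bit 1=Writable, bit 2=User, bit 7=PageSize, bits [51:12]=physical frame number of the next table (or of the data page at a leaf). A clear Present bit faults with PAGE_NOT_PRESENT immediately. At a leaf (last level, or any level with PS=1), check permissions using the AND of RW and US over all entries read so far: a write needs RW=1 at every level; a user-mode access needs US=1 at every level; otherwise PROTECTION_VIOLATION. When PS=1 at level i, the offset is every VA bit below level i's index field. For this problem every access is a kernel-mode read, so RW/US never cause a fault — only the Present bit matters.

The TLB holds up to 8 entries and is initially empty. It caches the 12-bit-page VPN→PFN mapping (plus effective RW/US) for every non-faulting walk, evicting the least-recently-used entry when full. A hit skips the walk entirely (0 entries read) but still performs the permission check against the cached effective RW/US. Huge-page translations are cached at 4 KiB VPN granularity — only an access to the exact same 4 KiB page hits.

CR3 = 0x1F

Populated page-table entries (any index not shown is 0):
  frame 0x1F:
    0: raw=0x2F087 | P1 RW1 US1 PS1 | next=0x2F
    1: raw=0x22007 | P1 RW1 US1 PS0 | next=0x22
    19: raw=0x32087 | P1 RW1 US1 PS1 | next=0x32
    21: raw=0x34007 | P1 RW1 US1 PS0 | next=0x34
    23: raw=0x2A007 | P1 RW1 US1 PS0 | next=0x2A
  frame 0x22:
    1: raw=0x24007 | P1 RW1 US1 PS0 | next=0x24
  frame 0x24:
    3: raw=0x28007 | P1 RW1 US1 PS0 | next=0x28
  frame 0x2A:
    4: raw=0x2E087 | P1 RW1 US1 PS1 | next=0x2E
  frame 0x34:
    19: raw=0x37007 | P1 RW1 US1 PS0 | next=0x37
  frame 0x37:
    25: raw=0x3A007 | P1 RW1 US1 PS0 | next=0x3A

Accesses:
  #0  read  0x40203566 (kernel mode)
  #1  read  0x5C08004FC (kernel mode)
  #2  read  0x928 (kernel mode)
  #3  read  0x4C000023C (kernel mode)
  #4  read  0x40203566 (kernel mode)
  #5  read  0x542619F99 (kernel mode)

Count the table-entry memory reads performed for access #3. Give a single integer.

Walk each access:
#0 VA=0x40203566 (r,kernel):
  L0: frame=0x1F idx=1 entry=0x22007 [P=1 RW=1 US=1 PS=0]
  L1: frame=0x22 idx=1 entry=0x24007 [P=1 RW=1 US=1 PS=0]
  L2: frame=0x24 idx=3 entry=0x28007 [P=1 RW=1 US=1 PS=0]
  ✓ 0x28566  — 3 lookups
#1 VA=0x5C08004FC (r,kernel):
  L0: frame=0x1F idx=23 entry=0x2A007 [P=1 RW=1 US=1 PS=0]
  L1: frame=0x2A idx=4 entry=0x2E087 [P=1 RW=1 US=1 PS=1]
  ✓ 0x2E4FC (huge @L1)  — 2 lookups
#2 VA=0x928 (r,kernel):
  L0: frame=0x1F idx=0 entry=0x2F087 [P=1 RW=1 US=1 PS=1]
  ✓ 0x2F928 (huge @L0)  — 1 lookups
#3 VA=0x4C000023C (r,kernel):
  L0: frame=0x1F idx=19 entry=0x32087 [P=1 RW=1 US=1 PS=1]
  ✓ 0x3223C (huge @L0)  — 1 lookups
#4 VA=0x40203566 (r,kernel):
  TLB hit vpn=0x40203 → PA=0x28566
#5 VA=0x542619F99 (r,kernel):
  L0: frame=0x1F idx=21 entry=0x34007 [P=1 RW=1 US=1 PS=0]
  L1: frame=0x34 idx=19 entry=0x37007 [P=1 RW=1 US=1 PS=0]
  L2: frame=0x37 idx=25 entry=0x3A007 [P=1 RW=1 US=1 PS=0]
  ✓ 0x3AF99  — 3 lookups

Entries read for #3: 1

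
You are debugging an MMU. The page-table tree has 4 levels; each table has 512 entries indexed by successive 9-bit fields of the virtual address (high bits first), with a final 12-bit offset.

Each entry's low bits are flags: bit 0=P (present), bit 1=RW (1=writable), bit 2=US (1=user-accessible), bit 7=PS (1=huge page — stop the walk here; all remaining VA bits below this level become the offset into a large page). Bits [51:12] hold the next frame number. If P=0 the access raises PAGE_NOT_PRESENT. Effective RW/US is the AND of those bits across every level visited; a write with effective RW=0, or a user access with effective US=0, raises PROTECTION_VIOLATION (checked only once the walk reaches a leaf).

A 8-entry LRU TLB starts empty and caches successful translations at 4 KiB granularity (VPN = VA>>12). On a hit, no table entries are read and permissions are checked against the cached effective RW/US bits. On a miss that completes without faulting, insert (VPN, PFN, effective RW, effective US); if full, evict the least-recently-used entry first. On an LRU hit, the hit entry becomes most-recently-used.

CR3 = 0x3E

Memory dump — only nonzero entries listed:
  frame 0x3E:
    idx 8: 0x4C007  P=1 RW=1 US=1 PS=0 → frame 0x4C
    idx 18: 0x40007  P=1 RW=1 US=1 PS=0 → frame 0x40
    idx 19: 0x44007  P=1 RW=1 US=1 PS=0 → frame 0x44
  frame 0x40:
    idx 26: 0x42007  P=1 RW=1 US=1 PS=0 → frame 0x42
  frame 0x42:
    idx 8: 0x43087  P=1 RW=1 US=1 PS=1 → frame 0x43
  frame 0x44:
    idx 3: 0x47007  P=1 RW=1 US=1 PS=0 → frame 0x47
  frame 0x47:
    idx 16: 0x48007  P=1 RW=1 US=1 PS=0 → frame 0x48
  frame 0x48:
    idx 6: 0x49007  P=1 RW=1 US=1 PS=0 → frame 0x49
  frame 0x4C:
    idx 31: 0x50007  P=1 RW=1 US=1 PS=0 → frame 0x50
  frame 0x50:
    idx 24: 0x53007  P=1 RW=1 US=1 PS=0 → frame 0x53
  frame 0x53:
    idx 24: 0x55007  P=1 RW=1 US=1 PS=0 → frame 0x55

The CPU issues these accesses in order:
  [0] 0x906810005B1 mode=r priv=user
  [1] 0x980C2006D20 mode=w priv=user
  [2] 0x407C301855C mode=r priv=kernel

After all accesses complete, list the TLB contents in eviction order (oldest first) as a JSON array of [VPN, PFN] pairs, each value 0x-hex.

Walk each access:
#0 VA=0x906810005B1 (r,user):
  [0] read 0x3E idx=18: raw=0x40007 flags P=1 W=1 U=1 S=0
  [1] read 0x40 idx=26: raw=0x42007 flags P=1 W=1 U=1 S=0
  [2] read 0x42 idx=8: raw=0x43087 flags P=1 W=1 U=1 S=1
  → PA=0x435B1 (huge @L2)  (3 entries read)
#1 VA=0x980C2006D20 (w,user):
  [0] read 0x3E idx=19: raw=0x44007 flags P=1 W=1 U=1 S=0
  [1] read 0x44 idx=3: raw=0x47007 flags P=1 W=1 U=1 S=0
  [2] read 0x47 idx=16: raw=0x48007 flags P=1 W=1 U=1 S=0
  [3] read 0x48 idx=6: raw=0x49007 flags P=1 W=1 U=1 S=0
  → PA=0x49D20  (4 entries read)
#2 VA=0x407C301855C (r,kernel):
  [0] read 0x3E idx=8: raw=0x4C007 flags P=1 W=1 U=1 S=0
  [1] read 0x4C idx=31: raw=0x50007 flags P=1 W=1 U=1 S=0
  [2] read 0x50 idx=24: raw=0x53007 flags P=1 W=1 U=1 S=0
  [3] read 0x53 idx=24: raw=0x55007 flags P=1 W=1 U=1 S=0
  → PA=0x5555C  (4 entries read)

TLB: [["0x90681000", "0x43"], ["0x980C2006", "0x49"], ["0x407C3018", "0x55"]]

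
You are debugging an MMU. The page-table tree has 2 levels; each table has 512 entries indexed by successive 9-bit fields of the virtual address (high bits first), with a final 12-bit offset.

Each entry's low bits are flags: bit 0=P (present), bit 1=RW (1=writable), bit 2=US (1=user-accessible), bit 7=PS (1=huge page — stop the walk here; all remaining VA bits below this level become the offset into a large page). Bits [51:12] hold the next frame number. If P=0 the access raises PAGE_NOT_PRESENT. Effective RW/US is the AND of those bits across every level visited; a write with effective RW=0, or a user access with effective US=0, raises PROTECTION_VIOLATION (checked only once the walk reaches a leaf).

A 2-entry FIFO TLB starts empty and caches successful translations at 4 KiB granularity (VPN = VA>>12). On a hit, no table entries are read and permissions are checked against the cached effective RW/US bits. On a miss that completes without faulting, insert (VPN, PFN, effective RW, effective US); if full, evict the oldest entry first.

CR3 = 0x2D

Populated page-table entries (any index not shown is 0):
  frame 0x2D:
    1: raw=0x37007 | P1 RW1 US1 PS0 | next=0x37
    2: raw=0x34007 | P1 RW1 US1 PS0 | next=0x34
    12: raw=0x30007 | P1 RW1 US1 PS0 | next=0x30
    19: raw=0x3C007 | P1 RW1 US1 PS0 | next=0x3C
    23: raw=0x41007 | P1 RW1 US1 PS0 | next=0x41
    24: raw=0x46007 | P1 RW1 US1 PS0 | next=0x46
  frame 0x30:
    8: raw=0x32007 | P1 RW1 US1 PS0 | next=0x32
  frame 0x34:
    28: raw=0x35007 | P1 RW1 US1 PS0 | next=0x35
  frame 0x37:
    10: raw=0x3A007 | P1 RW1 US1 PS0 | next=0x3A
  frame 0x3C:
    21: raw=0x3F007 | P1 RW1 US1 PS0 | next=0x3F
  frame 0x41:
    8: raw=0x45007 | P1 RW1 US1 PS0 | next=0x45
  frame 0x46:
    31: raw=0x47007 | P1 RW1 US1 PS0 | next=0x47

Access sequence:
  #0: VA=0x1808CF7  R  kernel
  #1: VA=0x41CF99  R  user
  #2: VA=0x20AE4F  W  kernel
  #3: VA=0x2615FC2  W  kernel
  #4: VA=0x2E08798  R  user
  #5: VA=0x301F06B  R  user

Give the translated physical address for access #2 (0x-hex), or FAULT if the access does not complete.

Trace:
#0 VA=0x1808CF7 (r,kernel):
  L0 @0x2D[12] → 0x30007  P=1,RW=1,US=1,PS=0
  L1 @0x30[8] → 0x32007  P=1,RW=1,US=1,PS=0
  ✓ 0x32CF7  — 2 lookups
#1 VA=0x41CF99 (r,user):
  L0 @0x2D[2] → 0x34007  P=1,RW=1,US=1,PS=0
  L1 @0x34[28] → 0x35007  P=1,RW=1,US=1,PS=0
  ✓ 0x35F99  — 2 lookups
#2 VA=0x20AE4F (w,kernel):
  L0 @0x2D[1] → 0x37007  P=1,RW=1,US=1,PS=0
  L1 @0x37[10] → 0x3A007  P=1,RW=1,US=1,PS=0
  ✓ 0x3AE4F  — 2 lookups
#3 VA=0x2615FC2 (w,kernel):
  L0 @0x2D[19] → 0x3C007  P=1,RW=1,US=1,PS=0
  L1 @0x3C[21] → 0x3F007  P=1,RW=1,US=1,PS=0
  ✓ 0x3FFC2  — 2 lookups
#4 VA=0x2E08798 (r,user):
  L0 @0x2D[23] → 0x41007  P=1,RW=1,US=1,PS=0
  L1 @0x41[8] → 0x45007  P=1,RW=1,US=1,PS=0
  ✓ 0x45798  — 2 lookups
#5 VA=0x301F06B (r,user):
  L0 @0x2D[24] → 0x46007  P=1,RW=1,US=1,PS=0
  L1 @0x46[31] → 0x47007  P=1,RW=1,US=1,PS=0
  ✓ 0x4706B  — 2 lookups

Access #2 PA: 0x3AE4F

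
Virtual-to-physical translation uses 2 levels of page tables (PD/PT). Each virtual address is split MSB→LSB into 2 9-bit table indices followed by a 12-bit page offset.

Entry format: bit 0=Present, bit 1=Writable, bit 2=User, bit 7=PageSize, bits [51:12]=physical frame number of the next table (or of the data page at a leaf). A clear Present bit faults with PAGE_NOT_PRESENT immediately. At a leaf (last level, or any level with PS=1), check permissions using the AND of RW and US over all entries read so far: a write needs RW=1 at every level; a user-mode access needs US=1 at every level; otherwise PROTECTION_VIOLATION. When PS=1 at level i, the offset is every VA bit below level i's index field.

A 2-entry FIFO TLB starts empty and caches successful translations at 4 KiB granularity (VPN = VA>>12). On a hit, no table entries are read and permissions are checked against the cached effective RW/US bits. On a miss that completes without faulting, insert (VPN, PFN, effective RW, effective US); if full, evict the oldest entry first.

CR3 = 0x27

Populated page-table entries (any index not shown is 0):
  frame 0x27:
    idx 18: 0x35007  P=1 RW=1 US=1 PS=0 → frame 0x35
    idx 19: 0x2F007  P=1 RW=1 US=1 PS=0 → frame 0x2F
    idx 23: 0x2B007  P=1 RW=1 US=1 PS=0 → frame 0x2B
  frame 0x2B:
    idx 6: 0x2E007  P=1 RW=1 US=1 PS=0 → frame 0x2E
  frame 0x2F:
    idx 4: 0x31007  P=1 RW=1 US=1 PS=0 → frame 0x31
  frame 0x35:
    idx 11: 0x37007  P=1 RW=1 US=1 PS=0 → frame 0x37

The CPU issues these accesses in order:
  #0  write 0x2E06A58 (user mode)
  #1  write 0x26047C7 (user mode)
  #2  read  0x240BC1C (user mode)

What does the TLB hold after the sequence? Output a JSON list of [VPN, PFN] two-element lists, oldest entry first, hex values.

Trace:
#0 VA=0x2E06A58 (w,user):
  L0: frame=0x27 idx=23 entry=0x2B007 [P=1 RW=1 US=1 PS=0]
  L1: frame=0x2B idx=6 entry=0x2E007 [P=1 RW=1 US=1 PS=0]
  ⇒ phys 0x2EA58  [2 reads]
#1 VA=0x26047C7 (w,user):
  L0: frame=0x27 idx=19 entry=0x2F007 [P=1 RW=1 US=1 PS=0]
  L1: frame=0x2F idx=4 entry=0x31007 [P=1 RW=1 US=1 PS=0]
  ⇒ phys 0x317C7  [2 reads]
#2 VA=0x240BC1C (r,user):
  L0: frame=0x27 idx=18 entry=0x35007 [P=1 RW=1 US=1 PS=0]
  L1: frame=0x35 idx=11 entry=0x37007 [P=1 RW=1 US=1 PS=0]
  ⇒ phys 0x37C1C  [2 reads]

TLB: [["0x2604", "0x31"], ["0x240B", "0x37"]]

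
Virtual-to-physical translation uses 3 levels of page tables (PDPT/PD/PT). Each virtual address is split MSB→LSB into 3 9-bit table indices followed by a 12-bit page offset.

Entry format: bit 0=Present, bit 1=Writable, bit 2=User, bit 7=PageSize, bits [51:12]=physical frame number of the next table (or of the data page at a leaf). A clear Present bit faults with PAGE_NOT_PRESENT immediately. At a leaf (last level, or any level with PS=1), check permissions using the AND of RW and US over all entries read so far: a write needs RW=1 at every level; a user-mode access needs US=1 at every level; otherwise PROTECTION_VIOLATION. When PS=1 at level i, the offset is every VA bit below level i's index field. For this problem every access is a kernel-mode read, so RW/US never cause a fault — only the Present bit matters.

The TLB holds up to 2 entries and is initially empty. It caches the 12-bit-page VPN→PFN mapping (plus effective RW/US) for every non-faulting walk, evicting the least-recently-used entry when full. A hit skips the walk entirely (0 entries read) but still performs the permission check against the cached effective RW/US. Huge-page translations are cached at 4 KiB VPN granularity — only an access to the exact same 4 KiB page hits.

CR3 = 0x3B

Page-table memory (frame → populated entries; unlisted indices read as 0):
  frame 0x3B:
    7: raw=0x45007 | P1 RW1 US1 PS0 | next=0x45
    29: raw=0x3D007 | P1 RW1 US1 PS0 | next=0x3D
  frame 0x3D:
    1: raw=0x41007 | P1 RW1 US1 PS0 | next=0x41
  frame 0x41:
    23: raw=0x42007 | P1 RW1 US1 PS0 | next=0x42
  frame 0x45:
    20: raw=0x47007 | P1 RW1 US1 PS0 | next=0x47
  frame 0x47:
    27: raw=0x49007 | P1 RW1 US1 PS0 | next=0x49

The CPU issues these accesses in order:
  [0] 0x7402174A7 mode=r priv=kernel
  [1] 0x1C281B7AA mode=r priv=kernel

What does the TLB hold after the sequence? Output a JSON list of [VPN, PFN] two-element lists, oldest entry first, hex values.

Trace:
#0 VA=0x7402174A7 (r,kernel):
  L0: frame=0x3B idx=29 entry=0x3D007 [P=1 RW=1 US=1 PS=0]
  L1: frame=0x3D idx=1 entry=0x41007 [P=1 RW=1 US=1 PS=0]
  L2: frame=0x41 idx=23 entry=0x42007 [P=1 RW=1 US=1 PS=0]
  → PA=0x424A7  (3 entries read)
#1 VA=0x1C281B7AA (r,kernel):
  L0: frame=0x3B idx=7 entry=0x45007 [P=1 RW=1 US=1 PS=0]
  L1: frame=0x45 idx=20 entry=0x47007 [P=1 RW=1 US=1 PS=0]
  L2: frame=0x47 idx=27 entry=0x49007 [P=1 RW=1 US=1 PS=0]
  → PA=0x497AA  (3 entries read)

TLB: [["0x740217", "0x42"], ["0x1C281B", "0x49"]]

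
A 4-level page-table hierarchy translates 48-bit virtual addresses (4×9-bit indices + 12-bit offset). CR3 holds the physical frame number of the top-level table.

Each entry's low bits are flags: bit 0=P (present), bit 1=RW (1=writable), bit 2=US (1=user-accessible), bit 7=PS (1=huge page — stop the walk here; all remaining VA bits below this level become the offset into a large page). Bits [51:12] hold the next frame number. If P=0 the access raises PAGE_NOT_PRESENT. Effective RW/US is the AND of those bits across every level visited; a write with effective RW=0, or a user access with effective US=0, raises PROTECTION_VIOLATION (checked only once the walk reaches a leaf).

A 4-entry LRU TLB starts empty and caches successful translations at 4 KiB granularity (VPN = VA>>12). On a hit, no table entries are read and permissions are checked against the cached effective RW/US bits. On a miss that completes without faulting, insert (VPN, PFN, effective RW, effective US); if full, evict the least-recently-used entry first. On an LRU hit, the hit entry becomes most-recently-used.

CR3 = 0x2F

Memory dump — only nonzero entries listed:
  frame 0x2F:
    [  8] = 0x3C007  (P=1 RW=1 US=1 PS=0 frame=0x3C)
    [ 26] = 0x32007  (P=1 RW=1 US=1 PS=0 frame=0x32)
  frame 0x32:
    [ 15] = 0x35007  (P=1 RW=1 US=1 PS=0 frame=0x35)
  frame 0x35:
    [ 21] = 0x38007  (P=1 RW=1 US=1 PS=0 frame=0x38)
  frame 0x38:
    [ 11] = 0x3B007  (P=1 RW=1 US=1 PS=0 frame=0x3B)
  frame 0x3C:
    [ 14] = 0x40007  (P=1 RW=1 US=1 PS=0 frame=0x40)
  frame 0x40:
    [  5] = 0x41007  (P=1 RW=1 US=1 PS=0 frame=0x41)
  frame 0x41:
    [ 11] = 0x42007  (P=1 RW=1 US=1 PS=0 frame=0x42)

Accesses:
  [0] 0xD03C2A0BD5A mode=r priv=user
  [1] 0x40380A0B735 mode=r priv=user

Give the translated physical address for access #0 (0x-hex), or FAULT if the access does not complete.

Walk each access:
#0 VA=0xD03C2A0BD5A (r,user):
  L0 @0x2F[26] → 0x32007  P=1,RW=1,US=1,PS=0
  L1 @0x32[15] → 0x35007  P=1,RW=1,US=1,PS=0
  L2 @0x35[21] → 0x38007  P=1,RW=1,US=1,PS=0
  L3 @0x38[11] → 0x3B007  P=1,RW=1,US=1,PS=0
  ✓ 0x3BD5A  — 4 lookups
#1 VA=0x40380A0B735 (r,user):
  L0 @0x2F[8] → 0x3C007  P=1,RW=1,US=1,PS=0
  L1 @0x3C[14] → 0x40007  P=1,RW=1,US=1,PS=0
  L2 @0x40[5] → 0x41007  P=1,RW=1,US=1,PS=0
  L3 @0x41[11] → 0x42007  P=1,RW=1,US=1,PS=0
  ✓ 0x42735  — 4 lookups

Access #0 PA: 0x3BD5A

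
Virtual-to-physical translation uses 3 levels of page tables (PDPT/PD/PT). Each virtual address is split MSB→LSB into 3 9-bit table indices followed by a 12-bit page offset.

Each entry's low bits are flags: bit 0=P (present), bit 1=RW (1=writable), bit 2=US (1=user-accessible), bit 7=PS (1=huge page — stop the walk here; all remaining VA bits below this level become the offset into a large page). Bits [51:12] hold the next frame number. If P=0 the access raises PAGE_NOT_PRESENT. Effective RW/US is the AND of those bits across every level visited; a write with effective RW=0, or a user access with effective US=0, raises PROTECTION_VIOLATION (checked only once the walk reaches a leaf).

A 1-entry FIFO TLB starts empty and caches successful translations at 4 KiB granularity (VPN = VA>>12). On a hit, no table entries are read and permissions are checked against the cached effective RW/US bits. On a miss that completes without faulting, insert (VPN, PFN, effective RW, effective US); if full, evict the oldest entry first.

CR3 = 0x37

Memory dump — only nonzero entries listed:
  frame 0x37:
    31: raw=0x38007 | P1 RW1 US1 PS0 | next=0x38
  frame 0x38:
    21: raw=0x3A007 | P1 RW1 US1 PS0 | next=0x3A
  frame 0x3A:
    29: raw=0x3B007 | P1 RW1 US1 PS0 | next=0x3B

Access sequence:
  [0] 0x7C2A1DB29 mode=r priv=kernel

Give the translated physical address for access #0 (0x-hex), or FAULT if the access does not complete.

Per-access translation:
#0 VA=0x7C2A1DB29 (r,kernel):
  L0 @0x37[31] → 0x38007  P=1,RW=1,US=1,PS=0
  L1 @0x38[21] → 0x3A007  P=1,RW=1,US=1,PS=0
  L2 @0x3A[29] → 0x3B007  P=1,RW=1,US=1,PS=0
  ✓ 0x3BB29  — 3 lookups

Access #0 PA: 0x3BB29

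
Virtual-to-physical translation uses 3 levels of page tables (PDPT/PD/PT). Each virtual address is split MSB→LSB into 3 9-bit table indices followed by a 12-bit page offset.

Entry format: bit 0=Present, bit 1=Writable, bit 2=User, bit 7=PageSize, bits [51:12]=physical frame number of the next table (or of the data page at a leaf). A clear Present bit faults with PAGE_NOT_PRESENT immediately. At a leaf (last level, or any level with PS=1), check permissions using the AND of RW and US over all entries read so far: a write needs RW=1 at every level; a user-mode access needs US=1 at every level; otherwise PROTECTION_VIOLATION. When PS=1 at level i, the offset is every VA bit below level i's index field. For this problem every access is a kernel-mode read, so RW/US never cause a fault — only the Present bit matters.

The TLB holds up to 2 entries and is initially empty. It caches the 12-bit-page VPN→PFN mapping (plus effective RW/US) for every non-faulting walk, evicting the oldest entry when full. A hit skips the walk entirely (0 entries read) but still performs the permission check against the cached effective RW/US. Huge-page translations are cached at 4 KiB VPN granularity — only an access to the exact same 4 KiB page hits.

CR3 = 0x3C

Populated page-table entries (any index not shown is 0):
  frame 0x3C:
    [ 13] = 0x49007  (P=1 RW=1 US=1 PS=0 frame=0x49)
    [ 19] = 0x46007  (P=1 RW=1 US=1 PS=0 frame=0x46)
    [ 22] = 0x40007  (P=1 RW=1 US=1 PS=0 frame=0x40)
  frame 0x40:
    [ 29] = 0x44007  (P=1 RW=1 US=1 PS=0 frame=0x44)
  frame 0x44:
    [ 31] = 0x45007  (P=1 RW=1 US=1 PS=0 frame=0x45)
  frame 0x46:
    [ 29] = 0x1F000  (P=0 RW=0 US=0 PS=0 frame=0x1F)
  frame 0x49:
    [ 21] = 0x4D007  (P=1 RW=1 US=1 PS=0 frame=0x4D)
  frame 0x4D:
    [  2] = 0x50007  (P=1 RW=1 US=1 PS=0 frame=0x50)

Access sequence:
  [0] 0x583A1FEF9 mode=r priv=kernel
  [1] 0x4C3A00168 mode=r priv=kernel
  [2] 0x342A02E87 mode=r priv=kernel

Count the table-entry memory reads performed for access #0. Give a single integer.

Walk each access:
#0 VA=0x583A1FEF9 (r,kernel):
  L0 @0x3C[22] → 0x40007  P=1,RW=1,US=1,PS=0
  L1 @0x40[29] → 0x44007  P=1,RW=1,US=1,PS=0
  L2 @0x44[31] → 0x45007  P=1,RW=1,US=1,PS=0
  → PA=0x45EF9  (3 entries read)
#1 VA=0x4C3A00168 (r,kernel):
  L0 @0x3C[19] → 0x46007  P=1,RW=1,US=1,PS=0
  L1 @0x46[29] → 0x1F000  P=0,RW=0,US=0,PS=0
  ⇒ fault: PAGE_NOT_PRESENT  — 2 lookups
#2 VA=0x342A02E87 (r,kernel):
  L0 @0x3C[13] → 0x49007  P=1,RW=1,US=1,PS=0
  L1 @0x49[21] → 0x4D007  P=1,RW=1,US=1,PS=0
  L2 @0x4D[2] → 0x50007  P=1,RW=1,US=1,PS=0
  → PA=0x50E87  (3 entries read)

Entries read for #0: 3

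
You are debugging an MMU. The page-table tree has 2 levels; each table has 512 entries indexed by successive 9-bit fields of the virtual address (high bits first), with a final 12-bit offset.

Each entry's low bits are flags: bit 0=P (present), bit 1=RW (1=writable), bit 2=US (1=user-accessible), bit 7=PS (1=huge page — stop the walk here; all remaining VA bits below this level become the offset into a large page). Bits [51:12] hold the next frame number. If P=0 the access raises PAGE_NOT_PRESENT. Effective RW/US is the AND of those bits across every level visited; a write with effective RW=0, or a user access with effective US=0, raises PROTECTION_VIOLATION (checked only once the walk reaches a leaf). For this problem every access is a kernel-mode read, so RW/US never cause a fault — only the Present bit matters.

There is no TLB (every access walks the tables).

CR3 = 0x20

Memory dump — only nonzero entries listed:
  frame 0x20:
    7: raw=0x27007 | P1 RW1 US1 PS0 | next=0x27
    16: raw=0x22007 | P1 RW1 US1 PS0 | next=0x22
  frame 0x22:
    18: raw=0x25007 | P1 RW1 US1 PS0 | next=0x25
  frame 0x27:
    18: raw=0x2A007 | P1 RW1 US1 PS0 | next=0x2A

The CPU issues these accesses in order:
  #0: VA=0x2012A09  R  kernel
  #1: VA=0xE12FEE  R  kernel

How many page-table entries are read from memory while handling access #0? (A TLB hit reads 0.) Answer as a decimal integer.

Trace:
#0 VA=0x2012A09 (r,kernel):
  L0 @0x20[16] → 0x22007  P=1,RW=1,US=1,PS=0
  L1 @0x22[18] → 0x25007  P=1,RW=1,US=1,PS=0
  ✓ 0x25A09  — 2 lookups
#1 VA=0xE12FEE (r,kernel):
  L0 @0x20[7] → 0x27007  P=1,RW=1,US=1,PS=0
  L1 @0x27[18] → 0x2A007  P=1,RW=1,US=1,PS=0
  ✓ 0x2AFEE  — 2 lookups

Entries read for #0: 2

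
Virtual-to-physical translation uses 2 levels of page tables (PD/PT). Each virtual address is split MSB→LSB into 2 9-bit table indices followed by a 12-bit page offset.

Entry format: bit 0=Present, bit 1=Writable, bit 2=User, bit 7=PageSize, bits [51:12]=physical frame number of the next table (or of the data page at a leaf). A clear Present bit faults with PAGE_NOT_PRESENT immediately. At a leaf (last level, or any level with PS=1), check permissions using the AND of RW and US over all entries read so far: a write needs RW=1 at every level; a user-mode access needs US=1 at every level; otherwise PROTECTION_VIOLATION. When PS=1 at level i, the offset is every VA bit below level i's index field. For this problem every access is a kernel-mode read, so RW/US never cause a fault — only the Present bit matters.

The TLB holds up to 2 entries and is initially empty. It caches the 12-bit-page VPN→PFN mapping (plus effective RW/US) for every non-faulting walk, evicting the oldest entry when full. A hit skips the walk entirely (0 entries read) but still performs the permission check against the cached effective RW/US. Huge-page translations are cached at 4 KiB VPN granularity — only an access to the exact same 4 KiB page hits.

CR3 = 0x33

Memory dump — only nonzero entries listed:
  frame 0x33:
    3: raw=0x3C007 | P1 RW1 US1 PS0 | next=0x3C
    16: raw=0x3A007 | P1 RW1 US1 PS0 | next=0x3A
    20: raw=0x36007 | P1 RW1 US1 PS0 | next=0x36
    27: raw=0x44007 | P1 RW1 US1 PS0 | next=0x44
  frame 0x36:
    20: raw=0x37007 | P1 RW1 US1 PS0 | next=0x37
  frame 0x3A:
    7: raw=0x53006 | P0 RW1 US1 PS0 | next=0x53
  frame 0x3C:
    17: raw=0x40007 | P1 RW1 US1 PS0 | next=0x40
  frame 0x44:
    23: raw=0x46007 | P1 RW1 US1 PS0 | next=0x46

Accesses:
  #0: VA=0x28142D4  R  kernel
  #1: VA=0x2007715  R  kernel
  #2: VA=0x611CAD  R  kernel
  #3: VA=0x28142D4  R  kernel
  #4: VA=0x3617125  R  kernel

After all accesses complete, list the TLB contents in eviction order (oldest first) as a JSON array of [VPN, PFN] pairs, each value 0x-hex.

Walk each access:
#0 VA=0x28142D4 (r,kernel):
  L0: frame=0x33 idx=20 entry=0x36007 [P=1 RW=1 US=1 PS=0]
  L1: frame=0x36 idx=20 entry=0x37007 [P=1 RW=1 US=1 PS=0]
  ⇒ phys 0x372D4  [2 reads]
#1 VA=0x2007715 (r,kernel):
  L0: frame=0x33 idx=16 entry=0x3A007 [P=1 RW=1 US=1 PS=0]
  L1: frame=0x3A idx=7 entry=0x53006 [P=0 RW=1 US=1 PS=0]
  ⇒ fault: PAGE_NOT_PRESENT  — 2 lookups
#2 VA=0x611CAD (r,kernel):
  L0: frame=0x33 idx=3 entry=0x3C007 [P=1 RW=1 US=1 PS=0]
  L1: frame=0x3C idx=17 entry=0x40007 [P=1 RW=1 US=1 PS=0]
  ⇒ phys 0x40CAD  [2 reads]
#3 VA=0x28142D4 (r,kernel):
  TLB hit vpn=0x2814 → PA=0x372D4
#4 VA=0x3617125 (r,kernel):
  L0: frame=0x33 idx=27 entry=0x44007 [P=1 RW=1 US=1 PS=0]
  L1: frame=0x44 idx=23 entry=0x46007 [P=1 RW=1 US=1 PS=0]
  ⇒ phys 0x46125  [2 reads]

TLB: [["0x611", "0x40"], ["0x3617", "0x46"]]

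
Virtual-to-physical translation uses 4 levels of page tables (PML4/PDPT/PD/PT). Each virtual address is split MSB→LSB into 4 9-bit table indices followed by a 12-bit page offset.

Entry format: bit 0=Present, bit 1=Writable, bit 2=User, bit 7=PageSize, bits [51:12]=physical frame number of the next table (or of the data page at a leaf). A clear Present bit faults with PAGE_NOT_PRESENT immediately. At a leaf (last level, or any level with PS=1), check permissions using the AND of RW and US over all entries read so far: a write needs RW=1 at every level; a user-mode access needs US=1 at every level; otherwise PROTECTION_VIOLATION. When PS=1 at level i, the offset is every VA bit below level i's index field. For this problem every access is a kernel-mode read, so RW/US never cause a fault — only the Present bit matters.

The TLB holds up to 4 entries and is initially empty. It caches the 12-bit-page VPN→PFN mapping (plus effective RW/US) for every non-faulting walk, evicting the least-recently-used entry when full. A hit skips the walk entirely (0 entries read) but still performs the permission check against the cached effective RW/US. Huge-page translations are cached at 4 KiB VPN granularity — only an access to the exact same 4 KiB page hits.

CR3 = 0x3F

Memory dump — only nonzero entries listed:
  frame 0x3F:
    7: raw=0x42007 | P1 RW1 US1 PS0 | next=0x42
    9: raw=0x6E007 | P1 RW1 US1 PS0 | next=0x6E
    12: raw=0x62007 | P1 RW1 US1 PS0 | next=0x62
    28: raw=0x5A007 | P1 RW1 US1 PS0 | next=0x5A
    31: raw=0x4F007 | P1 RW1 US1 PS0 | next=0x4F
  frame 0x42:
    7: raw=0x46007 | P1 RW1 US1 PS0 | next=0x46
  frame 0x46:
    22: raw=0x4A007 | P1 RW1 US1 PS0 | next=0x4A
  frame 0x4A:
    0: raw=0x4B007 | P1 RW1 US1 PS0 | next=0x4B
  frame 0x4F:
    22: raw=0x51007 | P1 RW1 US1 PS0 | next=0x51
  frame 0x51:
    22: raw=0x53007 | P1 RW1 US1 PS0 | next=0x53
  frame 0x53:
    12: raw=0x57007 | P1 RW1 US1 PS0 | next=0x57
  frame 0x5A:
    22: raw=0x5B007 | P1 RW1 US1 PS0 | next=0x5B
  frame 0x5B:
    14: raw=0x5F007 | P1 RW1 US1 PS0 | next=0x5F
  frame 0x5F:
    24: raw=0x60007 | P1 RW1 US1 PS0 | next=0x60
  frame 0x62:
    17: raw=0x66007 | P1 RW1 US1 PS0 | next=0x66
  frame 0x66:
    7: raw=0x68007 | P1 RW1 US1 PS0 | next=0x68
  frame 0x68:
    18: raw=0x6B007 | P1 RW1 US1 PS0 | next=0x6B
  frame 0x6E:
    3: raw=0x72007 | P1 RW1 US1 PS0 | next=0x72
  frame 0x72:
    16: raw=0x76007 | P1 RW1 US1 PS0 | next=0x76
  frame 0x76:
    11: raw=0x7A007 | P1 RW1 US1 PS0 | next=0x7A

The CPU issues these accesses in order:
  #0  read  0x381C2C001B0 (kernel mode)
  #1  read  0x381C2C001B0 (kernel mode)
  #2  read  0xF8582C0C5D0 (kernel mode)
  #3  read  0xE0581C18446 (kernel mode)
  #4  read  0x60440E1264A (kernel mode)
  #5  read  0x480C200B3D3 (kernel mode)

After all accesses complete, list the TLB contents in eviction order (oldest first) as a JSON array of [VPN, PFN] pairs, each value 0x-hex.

Per-access translation:
#0 VA=0x381C2C001B0 (r,kernel):
  L0 @0x3F[7] → 0x42007  P=1,RW=1,US=1,PS=0
  L1 @0x42[7] → 0x46007  P=1,RW=1,US=1,PS=0
  L2 @0x46[22] → 0x4A007  P=1,RW=1,US=1,PS=0
  L3 @0x4A[0] → 0x4B007  P=1,RW=1,US=1,PS=0
  ✓ 0x4B1B0  — 4 lookups
#1 VA=0x381C2C001B0 (r,kernel):
  TLB hit vpn=0x381C2C00 → PA=0x4B1B0
#2 VA=0xF8582C0C5D0 (r,kernel):
  L0 @0x3F[31] → 0x4F007  P=1,RW=1,US=1,PS=0
  L1 @0x4F[22] → 0x51007  P=1,RW=1,US=1,PS=0
  L2 @0x51[22] → 0x53007  P=1,RW=1,US=1,PS=0
  L3 @0x53[12] → 0x57007  P=1,RW=1,US=1,PS=0
  ✓ 0x575D0  — 4 lookups
#3 VA=0xE0581C18446 (r,kernel):
  L0 @0x3F[28] → 0x5A007  P=1,RW=1,US=1,PS=0
  L1 @0x5A[22] → 0x5B007  P=1,RW=1,US=1,PS=0
  L2 @0x5B[14] → 0x5F007  P=1,RW=1,US=1,PS=0
  L3 @0x5F[24] → 0x60007  P=1,RW=1,US=1,PS=0
  ✓ 0x60446  — 4 lookups
#4 VA=0x60440E1264A (r,kernel):
  L0 @0x3F[12] → 0x62007  P=1,RW=1,US=1,PS=0
  L1 @0x62[17] → 0x66007  P=1,RW=1,US=1,PS=0
  L2 @0x66[7] → 0x68007  P=1,RW=1,US=1,PS=0
  L3 @0x68[18] → 0x6B007  P=1,RW=1,US=1,PS=0
  ✓ 0x6B64A  — 4 lookups
#5 VA=0x480C200B3D3 (r,kernel):
  L0 @0x3F[9] → 0x6E007  P=1,RW=1,US=1,PS=0
  L1 @0x6E[3] → 0x72007  P=1,RW=1,US=1,PS=0
  L2 @0x72[16] → 0x76007  P=1,RW=1,US=1,PS=0
  L3 @0x76[11] → 0x7A007  P=1,RW=1,US=1,PS=0
  ✓ 0x7A3D3  — 4 lookups

TLB: [["0xF8582C0C", "0x57"], ["0xE0581C18", "0x60"], ["0x60440E12", "0x6B"], ["0x480C200B", "0x7A"]]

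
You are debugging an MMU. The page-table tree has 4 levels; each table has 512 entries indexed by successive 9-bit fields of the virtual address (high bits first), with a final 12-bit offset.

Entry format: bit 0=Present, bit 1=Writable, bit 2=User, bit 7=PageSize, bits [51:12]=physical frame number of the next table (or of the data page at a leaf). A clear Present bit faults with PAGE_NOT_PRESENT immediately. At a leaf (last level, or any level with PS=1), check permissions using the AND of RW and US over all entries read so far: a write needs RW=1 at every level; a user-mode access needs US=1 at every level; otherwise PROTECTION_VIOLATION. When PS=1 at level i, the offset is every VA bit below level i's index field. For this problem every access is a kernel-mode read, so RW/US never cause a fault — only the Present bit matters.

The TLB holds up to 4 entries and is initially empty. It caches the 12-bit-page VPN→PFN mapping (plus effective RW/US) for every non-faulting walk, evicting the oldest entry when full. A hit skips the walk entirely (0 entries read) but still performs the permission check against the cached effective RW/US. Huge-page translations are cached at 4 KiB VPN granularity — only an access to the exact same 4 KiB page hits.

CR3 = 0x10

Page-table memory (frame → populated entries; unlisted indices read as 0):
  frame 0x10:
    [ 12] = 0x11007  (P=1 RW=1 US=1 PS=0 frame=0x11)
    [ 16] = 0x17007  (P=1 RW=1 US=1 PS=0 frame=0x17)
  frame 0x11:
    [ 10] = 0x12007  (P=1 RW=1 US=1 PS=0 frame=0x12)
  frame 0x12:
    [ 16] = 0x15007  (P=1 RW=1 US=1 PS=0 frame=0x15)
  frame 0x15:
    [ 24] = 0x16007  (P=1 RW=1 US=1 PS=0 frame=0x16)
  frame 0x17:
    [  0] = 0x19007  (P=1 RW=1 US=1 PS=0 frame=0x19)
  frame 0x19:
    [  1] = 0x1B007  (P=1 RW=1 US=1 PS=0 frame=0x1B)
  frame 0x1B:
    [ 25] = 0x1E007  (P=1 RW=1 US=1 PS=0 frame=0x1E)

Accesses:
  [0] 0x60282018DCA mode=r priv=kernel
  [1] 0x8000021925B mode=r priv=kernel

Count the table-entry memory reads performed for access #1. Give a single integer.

Per-access translation:
#0 VA=0x60282018DCA (r,kernel):
  L0 @0x10[12] → 0x11007  P=1,RW=1,US=1,PS=0
  L1 @0x11[10] → 0x12007  P=1,RW=1,US=1,PS=0
  L2 @0x12[16] → 0x15007  P=1,RW=1,US=1,PS=0
  L3 @0x15[24] → 0x16007  P=1,RW=1,US=1,PS=0
  ⇒ phys 0x16DCA  [4 reads]
#1 VA=0x8000021925B (r,kernel):
  L0 @0x10[16] → 0x17007  P=1,RW=1,US=1,PS=0
  L1 @0x17[0] → 0x19007  P=1,RW=1,US=1,PS=0
  L2 @0x19[1] → 0x1B007  P=1,RW=1,US=1,PS=0
  L3 @0x1B[25] → 0x1E007  P=1,RW=1,US=1,PS=0
  ⇒ phys 0x1E25B  [4 reads]

Entries read for #1: 4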